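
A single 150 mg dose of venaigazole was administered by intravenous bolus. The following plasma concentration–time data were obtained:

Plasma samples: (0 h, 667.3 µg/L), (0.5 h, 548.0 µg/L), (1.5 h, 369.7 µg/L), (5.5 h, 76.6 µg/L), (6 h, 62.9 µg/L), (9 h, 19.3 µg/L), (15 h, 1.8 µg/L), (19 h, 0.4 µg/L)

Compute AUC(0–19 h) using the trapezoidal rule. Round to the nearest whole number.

Trapezoidal AUC_0→19:
  [0→0.5]: (667.3+548.0)/2 × 0.5 = 303.825
  [0.5→1.5]: (548.0+369.7)/2 × 1 = 458.85
  [1.5→5.5]: (369.7+76.6)/2 × 4 = 892.6
  [5.5→6]: (76.6+62.9)/2 × 0.5 = 34.875
  [6→9]: (62.9+19.3)/2 × 3 = 123.3
  [9→15]: (19.3+1.8)/2 × 6 = 63.3
  [15→19]: (1.8+0.4)/2 × 4 = 4.4
  Sum = 1881.15 µg/L·h

AUC = 1881 µg/L·h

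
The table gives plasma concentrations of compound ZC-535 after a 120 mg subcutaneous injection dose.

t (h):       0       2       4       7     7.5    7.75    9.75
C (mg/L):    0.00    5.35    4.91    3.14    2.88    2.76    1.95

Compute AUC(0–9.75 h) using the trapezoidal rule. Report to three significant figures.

Trapezoidal AUC_0→9.75:
  [0→2]: (0.00+5.35)/2 × 2 = 5.35
  [2→4]: (5.35+4.91)/2 × 2 = 10.26
  [4→7]: (4.91+3.14)/2 × 3 = 12.075
  [7→7.5]: (3.14+2.88)/2 × 0.5 = 1.505
  [7.5→7.75]: (2.88+2.76)/2 × 0.25 = 0.705
  [7.75→9.75]: (2.76+1.95)/2 × 2 = 4.71
  Sum = 34.605 mg/L·h

AUC = 34.6 mg/L·h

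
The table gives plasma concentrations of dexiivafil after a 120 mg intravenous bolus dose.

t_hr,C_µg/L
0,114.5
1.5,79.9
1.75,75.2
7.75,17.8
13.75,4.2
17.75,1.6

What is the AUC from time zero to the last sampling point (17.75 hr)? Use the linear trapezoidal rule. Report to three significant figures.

Trapezoidal AUC_0→17.75:
  [0→1.5]: (114.5+79.9)/2 × 1.5 = 145.8
  [1.5→1.75]: (79.9+75.2)/2 × 0.25 = 19.3875
  [1.75→7.75]: (75.2+17.8)/2 × 6 = 279.0
  [7.75→13.75]: (17.8+4.2)/2 × 6 = 66.0
  [13.75→17.75]: (4.2+1.6)/2 × 4 = 11.6
  Sum = 521.7875 µg/L·hr

AUC = 522 µg/L·hr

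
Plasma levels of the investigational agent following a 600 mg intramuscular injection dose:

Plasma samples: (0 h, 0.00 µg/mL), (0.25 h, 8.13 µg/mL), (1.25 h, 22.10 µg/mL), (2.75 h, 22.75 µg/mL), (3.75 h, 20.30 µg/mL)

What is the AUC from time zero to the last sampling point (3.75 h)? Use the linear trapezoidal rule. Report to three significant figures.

Trapezoidal AUC_0→3.75:
  [0→0.25]: (0.00+8.13)/2 × 0.25 = 1.01625
  [0.25→1.25]: (8.13+22.10)/2 × 1 = 15.115
  [1.25→2.75]: (22.10+22.75)/2 × 1.5 = 33.6375
  [2.75→3.75]: (22.75+20.30)/2 × 1 = 21.525
  Sum = 71.29375 µg/mL·h

AUC = 71.3 µg/mL·h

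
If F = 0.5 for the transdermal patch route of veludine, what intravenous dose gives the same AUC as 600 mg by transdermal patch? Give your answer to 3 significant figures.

D_iv = 300 mg

Systemic exposure from an extravascular dose = F × D_ev, so the equivalent IV dose is F × D_ev.
D_iv = F × D_ev = 0.5 × 600 = 300 mg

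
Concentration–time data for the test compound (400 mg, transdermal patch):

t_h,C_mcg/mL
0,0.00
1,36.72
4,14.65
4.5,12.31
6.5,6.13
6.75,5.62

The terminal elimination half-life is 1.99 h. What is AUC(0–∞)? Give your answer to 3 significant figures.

AUC = 138 mcg/mL·h

Trapezoidal AUC_0→6.75:
  [0→1]: (0.00+36.72)/2 × 1 = 18.36
  [1→4]: (36.72+14.65)/2 × 3 = 77.055
  [4→4.5]: (14.65+12.31)/2 × 0.5 = 6.74
  [4.5→6.5]: (12.31+6.13)/2 × 2 = 18.44
  [6.5→6.75]: (6.13+5.62)/2 × 0.25 = 1.46875
  Sum = 122.06375 mcg/mL·h
k_e = ln2 / t½ = 0.693147 / 1.99 = 0.3483 h^-1
Extrapolated tail: C_last / k_e = 5.62 / 0.3483 = 16.136
AUC_0→∞ = 122.06375 + 16.136 = 138.19975 mcg/mL·h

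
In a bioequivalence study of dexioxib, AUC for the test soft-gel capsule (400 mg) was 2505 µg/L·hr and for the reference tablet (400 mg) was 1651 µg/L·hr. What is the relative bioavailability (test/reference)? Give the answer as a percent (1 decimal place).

F_rel = 151.7%

F_rel = (AUC_test/D_test) / (AUC_ref/D_ref)
      = (2505/400) / (1651/400)
      = 6.2625 / 4.1275 = 1.5173 = 151.73%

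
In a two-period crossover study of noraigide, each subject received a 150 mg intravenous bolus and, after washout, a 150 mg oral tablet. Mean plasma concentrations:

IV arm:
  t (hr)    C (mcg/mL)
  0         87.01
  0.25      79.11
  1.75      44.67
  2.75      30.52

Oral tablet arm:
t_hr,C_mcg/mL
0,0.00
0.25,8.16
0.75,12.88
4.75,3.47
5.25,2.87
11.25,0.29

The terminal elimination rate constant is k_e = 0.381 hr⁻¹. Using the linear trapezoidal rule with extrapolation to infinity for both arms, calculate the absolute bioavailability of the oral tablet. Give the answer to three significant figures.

Trapezoidal AUC_0→2.75 (IV):
  [0→0.25]: (87.01+79.11)/2 × 0.25 = 20.765
  [0.25→1.75]: (79.11+44.67)/2 × 1.5 = 92.835
  [1.75→2.75]: (44.67+30.52)/2 × 1 = 37.595
  Sum = 151.195 mcg/mL·hr
IV tail: 30.52/0.381 = 80.105; AUC_iv,0→∞ = 151.195 + 80.105 = 231.3 mcg/mL·hr
Trapezoidal AUC_0→11.25 (oral tablet):
  [0→0.25]: (0.00+8.16)/2 × 0.25 = 1.02
  [0.25→0.75]: (8.16+12.88)/2 × 0.5 = 5.26
  [0.75→4.75]: (12.88+3.47)/2 × 4 = 32.7
  [4.75→5.25]: (3.47+2.87)/2 × 0.5 = 1.585
  [5.25→11.25]: (2.87+0.29)/2 × 6 = 9.48
  Sum = 50.045 mcg/mL·hr
oral tablet tail: 0.29/0.381 = 0.761; AUC_ev,0→∞ = 50.045 + 0.761 = 50.806 mcg/mL·hr
F = (AUC_ev/D_ev)/(AUC_iv/D_iv) = (50.806/150)/(231.3/150) = 0.338707/1.542 = 0.2197

F = 0.220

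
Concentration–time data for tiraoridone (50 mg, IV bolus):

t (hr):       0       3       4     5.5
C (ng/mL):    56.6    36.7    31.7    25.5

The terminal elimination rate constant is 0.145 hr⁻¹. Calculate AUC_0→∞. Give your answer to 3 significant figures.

Trapezoidal AUC_0→5.5:
  [0→3]: (56.6+36.7)/2 × 3 = 139.95
  [3→4]: (36.7+31.7)/2 × 1 = 34.2
  [4→5.5]: (31.7+25.5)/2 × 1.5 = 42.9
  Sum = 217.05 ng/mL·hr
Extrapolated tail: C_last / k_e = 25.5 / 0.145 = 175.862
AUC_0→∞ = 217.05 + 175.862 = 392.912 ng/mL·hr

AUC = 393 ng/mL·hr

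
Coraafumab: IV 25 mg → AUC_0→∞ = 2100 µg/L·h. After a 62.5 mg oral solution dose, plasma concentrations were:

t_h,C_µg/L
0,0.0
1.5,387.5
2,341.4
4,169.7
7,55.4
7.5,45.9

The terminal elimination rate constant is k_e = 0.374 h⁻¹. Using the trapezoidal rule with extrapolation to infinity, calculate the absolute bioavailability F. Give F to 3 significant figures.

Trapezoidal AUC_0→7.5 (oral solution):
  [0→1.5]: (0.0+387.5)/2 × 1.5 = 290.625
  [1.5→2]: (387.5+341.4)/2 × 0.5 = 182.225
  [2→4]: (341.4+169.7)/2 × 2 = 511.1
  [4→7]: (169.7+55.4)/2 × 3 = 337.65
  [7→7.5]: (55.4+45.9)/2 × 0.5 = 25.325
  Sum = 1346.925 µg/L·h
Tail: C_last/k_e = 45.9/0.374 = 122.727
AUC_0→∞ (oral solution) = 1346.925 + 122.727 = 1469.652 µg/L·h
F = (AUC_ev/D_ev)/(AUC_iv/D_iv) = (1469.652/62.5)/(2100/25) = 23.514432/84 = 0.2799

F = 0.280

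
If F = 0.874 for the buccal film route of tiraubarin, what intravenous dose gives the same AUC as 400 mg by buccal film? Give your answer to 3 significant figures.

Systemic exposure from an extravascular dose = F × D_ev, so the equivalent IV dose is F × D_ev.
D_iv = F × D_ev = 0.874 × 400 = 349.6 mg

D_iv = 350 mg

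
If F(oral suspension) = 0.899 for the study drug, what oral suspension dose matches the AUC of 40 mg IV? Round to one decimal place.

D_oral = 44.5 mg

For equal systemic exposure: F × D_ev = D_iv
D_ev = D_iv / F = 40 / 0.899 = 44.4939 mg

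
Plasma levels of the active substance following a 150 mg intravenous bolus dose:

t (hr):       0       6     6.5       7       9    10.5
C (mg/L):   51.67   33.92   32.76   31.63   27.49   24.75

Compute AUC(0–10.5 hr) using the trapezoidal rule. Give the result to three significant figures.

Trapezoidal AUC_0→10.5:
  [0→6]: (51.67+33.92)/2 × 6 = 256.77
  [6→6.5]: (33.92+32.76)/2 × 0.5 = 16.67
  [6.5→7]: (32.76+31.63)/2 × 0.5 = 16.0975
  [7→9]: (31.63+27.49)/2 × 2 = 59.12
  [9→10.5]: (27.49+24.75)/2 × 1.5 = 39.18
  Sum = 387.8375 mg/L·hr

AUC = 388 mg/L·hr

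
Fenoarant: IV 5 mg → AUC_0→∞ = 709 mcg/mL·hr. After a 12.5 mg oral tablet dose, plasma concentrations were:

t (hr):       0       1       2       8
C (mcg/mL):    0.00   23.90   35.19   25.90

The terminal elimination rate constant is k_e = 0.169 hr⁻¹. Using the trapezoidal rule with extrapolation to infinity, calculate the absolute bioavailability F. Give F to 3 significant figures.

F = 0.213

Trapezoidal AUC_0→8 (oral tablet):
  [0→1]: (0.00+23.90)/2 × 1 = 11.95
  [1→2]: (23.90+35.19)/2 × 1 = 29.545
  [2→8]: (35.19+25.90)/2 × 6 = 183.27
  Sum = 224.765 mcg/mL·hr
Tail: C_last/k_e = 25.90/0.169 = 153.254
AUC_0→∞ (oral tablet) = 224.765 + 153.254 = 378.019 mcg/mL·hr
F = (AUC_ev/D_ev)/(AUC_iv/D_iv) = (378.019/12.5)/(709/5) = 30.24152/141.8 = 0.2133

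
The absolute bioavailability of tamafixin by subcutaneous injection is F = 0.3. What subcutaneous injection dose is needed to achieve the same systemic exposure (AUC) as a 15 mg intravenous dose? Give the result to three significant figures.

For equal systemic exposure: F × D_ev = D_iv
D_ev = D_iv / F = 15 / 0.3 = 50 mg

D_subcutaneous = 50.0 mg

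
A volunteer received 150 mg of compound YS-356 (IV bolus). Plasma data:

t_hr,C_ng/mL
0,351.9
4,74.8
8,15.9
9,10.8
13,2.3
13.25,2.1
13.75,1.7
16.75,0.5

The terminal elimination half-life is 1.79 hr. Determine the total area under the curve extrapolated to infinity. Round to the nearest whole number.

AUC = 1080 ng/mL·hr

Trapezoidal AUC_0→16.75:
  [0→4]: (351.9+74.8)/2 × 4 = 853.4
  [4→8]: (74.8+15.9)/2 × 4 = 181.4
  [8→9]: (15.9+10.8)/2 × 1 = 13.35
  [9→13]: (10.8+2.3)/2 × 4 = 26.2
  [13→13.25]: (2.3+2.1)/2 × 0.25 = 0.55
  [13.25→13.75]: (2.1+1.7)/2 × 0.5 = 0.95
  [13.75→16.75]: (1.7+0.5)/2 × 3 = 3.3
  Sum = 1079.15 ng/mL·hr
k_e = ln2 / t½ = 0.693147 / 1.79 = 0.3872 hr^-1
Extrapolated tail: C_last / k_e = 0.5 / 0.3872 = 1.291
AUC_0→∞ = 1079.15 + 1.291 = 1080.441 ng/mL·hr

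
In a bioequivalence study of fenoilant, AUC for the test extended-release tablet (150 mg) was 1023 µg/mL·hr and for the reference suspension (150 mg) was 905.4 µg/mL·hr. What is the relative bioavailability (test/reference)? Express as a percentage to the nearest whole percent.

F_rel = (AUC_test/D_test) / (AUC_ref/D_ref)
      = (1023/150) / (905.4/150)
      = 6.82 / 6.036 = 1.1299 = 112.99%

F_rel = 113%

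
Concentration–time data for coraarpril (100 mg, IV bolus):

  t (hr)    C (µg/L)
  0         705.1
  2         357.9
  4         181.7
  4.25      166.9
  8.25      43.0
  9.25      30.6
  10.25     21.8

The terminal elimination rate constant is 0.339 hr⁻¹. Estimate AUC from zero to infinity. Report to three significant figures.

Trapezoidal AUC_0→10.25:
  [0→2]: (705.1+357.9)/2 × 2 = 1063.0
  [2→4]: (357.9+181.7)/2 × 2 = 539.6
  [4→4.25]: (181.7+166.9)/2 × 0.25 = 43.575
  [4.25→8.25]: (166.9+43.0)/2 × 4 = 419.8
  [8.25→9.25]: (43.0+30.6)/2 × 1 = 36.8
  [9.25→10.25]: (30.6+21.8)/2 × 1 = 26.2
  Sum = 2128.975 µg/L·hr
Extrapolated tail: C_last / k_e = 21.8 / 0.339 = 64.307
AUC_0→∞ = 2128.975 + 64.307 = 2193.282 µg/L·hr

AUC = 2190 µg/L·hr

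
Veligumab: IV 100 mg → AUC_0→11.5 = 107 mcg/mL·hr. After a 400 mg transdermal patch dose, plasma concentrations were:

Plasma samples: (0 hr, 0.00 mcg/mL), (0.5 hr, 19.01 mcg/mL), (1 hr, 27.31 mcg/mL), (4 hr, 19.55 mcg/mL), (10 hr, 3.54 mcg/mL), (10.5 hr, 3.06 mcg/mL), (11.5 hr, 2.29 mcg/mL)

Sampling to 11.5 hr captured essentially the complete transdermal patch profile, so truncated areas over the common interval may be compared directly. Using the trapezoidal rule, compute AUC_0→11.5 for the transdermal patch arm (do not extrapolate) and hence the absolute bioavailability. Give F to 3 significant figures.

F = 0.374

Trapezoidal AUC_0→11.5 (transdermal patch):
  [0→0.5]: (0.00+19.01)/2 × 0.5 = 4.7525
  [0.5→1]: (19.01+27.31)/2 × 0.5 = 11.58
  [1→4]: (27.31+19.55)/2 × 3 = 70.29
  [4→10]: (19.55+3.54)/2 × 6 = 69.27
  [10→10.5]: (3.54+3.06)/2 × 0.5 = 1.65
  [10.5→11.5]: (3.06+2.29)/2 × 1 = 2.675
  Sum = 160.2175 mcg/mL·hr
F = (AUC_ev/D_ev)/(AUC_iv/D_iv) = (160.2175/400)/(107/100) = 0.40054375/1.07 = 0.3743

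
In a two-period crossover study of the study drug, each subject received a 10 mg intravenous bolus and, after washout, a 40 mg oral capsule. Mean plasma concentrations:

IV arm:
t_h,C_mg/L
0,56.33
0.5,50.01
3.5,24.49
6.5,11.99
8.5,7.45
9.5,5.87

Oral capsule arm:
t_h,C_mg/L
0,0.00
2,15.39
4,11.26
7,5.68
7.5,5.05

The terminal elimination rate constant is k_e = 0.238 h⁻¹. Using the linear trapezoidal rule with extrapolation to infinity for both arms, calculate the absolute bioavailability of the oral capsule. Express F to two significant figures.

F = 0.094

Trapezoidal AUC_0→9.5 (IV):
  [0→0.5]: (56.33+50.01)/2 × 0.5 = 26.585
  [0.5→3.5]: (50.01+24.49)/2 × 3 = 111.75
  [3.5→6.5]: (24.49+11.99)/2 × 3 = 54.72
  [6.5→8.5]: (11.99+7.45)/2 × 2 = 19.44
  [8.5→9.5]: (7.45+5.87)/2 × 1 = 6.66
  Sum = 219.155 mg/L·h
IV tail: 5.87/0.238 = 24.664; AUC_iv,0→∞ = 219.155 + 24.664 = 243.819 mg/L·h
Trapezoidal AUC_0→7.5 (oral capsule):
  [0→2]: (0.00+15.39)/2 × 2 = 15.39
  [2→4]: (15.39+11.26)/2 × 2 = 26.65
  [4→7]: (11.26+5.68)/2 × 3 = 25.41
  [7→7.5]: (5.68+5.05)/2 × 0.5 = 2.6825
  Sum = 70.1325 mg/L·h
oral capsule tail: 5.05/0.238 = 21.218; AUC_ev,0→∞ = 70.1325 + 21.218 = 91.3505 mg/L·h
F = (AUC_ev/D_ev)/(AUC_iv/D_iv) = (91.3505/40)/(243.819/10) = 2.2837625/24.3819 = 0.0937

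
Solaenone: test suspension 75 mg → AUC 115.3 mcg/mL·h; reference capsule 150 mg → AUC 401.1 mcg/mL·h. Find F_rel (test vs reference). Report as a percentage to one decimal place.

F_rel = (AUC_test/D_test) / (AUC_ref/D_ref)
      = (115.3/75) / (401.1/150)
      = 1.53733 / 2.674 = 0.5749 = 57.49%

F_rel = 57.5%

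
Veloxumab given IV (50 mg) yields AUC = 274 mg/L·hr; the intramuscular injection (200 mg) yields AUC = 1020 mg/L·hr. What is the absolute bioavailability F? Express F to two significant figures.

F = (AUC_ev / D_ev) / (AUC_iv / D_iv)
  = (1020/200) / (274/50)
  = 5.1 / 5.48 = 0.9307

F = 0.93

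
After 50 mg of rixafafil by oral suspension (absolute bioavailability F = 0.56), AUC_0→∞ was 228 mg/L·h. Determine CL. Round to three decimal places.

CL = F × Dose / AUC_0→∞
   = 0.56 × 50 / 228 = 0.122807 L/h

CL = 0.123 L/h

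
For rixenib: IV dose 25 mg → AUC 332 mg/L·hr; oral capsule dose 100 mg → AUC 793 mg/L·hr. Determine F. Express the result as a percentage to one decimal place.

F = (AUC_ev / D_ev) / (AUC_iv / D_iv)
  = (793/100) / (332/25)
  = 7.93 / 13.28 = 0.5971
  = 59.71%

F = 59.7%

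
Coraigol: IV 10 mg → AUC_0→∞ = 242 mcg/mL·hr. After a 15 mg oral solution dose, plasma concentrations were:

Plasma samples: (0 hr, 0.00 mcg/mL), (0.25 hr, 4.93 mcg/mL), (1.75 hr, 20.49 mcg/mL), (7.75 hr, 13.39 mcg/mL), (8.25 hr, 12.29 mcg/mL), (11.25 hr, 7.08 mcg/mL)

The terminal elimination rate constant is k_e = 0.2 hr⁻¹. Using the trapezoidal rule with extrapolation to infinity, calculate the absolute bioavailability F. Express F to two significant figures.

Trapezoidal AUC_0→11.25 (oral solution):
  [0→0.25]: (0.00+4.93)/2 × 0.25 = 0.61625
  [0.25→1.75]: (4.93+20.49)/2 × 1.5 = 19.065
  [1.75→7.75]: (20.49+13.39)/2 × 6 = 101.64
  [7.75→8.25]: (13.39+12.29)/2 × 0.5 = 6.42
  [8.25→11.25]: (12.29+7.08)/2 × 3 = 29.055
  Sum = 156.79625 mcg/mL·hr
Tail: C_last/k_e = 7.08/0.2 = 35.400
AUC_0→∞ (oral solution) = 156.79625 + 35.400 = 192.19625 mcg/mL·hr
F = (AUC_ev/D_ev)/(AUC_iv/D_iv) = (192.19625/15)/(242/10) = 12.8131/24.2 = 0.5295

F = 0.53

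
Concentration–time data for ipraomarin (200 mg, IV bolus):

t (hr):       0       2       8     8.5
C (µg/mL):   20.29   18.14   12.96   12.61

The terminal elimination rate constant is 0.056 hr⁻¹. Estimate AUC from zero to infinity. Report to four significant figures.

Trapezoidal AUC_0→8.5:
  [0→2]: (20.29+18.14)/2 × 2 = 38.43
  [2→8]: (18.14+12.96)/2 × 6 = 93.3
  [8→8.5]: (12.96+12.61)/2 × 0.5 = 6.3925
  Sum = 138.1225 µg/mL·hr
Extrapolated tail: C_last / k_e = 12.61 / 0.056 = 225.179
AUC_0→∞ = 138.1225 + 225.179 = 363.3015 µg/mL·hr

AUC = 363.3 µg/mL·hr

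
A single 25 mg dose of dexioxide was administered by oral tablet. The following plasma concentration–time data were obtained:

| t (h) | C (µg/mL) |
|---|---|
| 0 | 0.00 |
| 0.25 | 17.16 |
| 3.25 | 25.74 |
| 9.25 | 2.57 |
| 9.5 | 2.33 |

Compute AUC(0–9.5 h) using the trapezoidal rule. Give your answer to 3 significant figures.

AUC = 152 µg/mL·h

Trapezoidal AUC_0→9.5:
  [0→0.25]: (0.00+17.16)/2 × 0.25 = 2.145
  [0.25→3.25]: (17.16+25.74)/2 × 3 = 64.35
  [3.25→9.25]: (25.74+2.57)/2 × 6 = 84.93
  [9.25→9.5]: (2.57+2.33)/2 × 0.25 = 0.6125
  Sum = 152.0375 µg/mL·h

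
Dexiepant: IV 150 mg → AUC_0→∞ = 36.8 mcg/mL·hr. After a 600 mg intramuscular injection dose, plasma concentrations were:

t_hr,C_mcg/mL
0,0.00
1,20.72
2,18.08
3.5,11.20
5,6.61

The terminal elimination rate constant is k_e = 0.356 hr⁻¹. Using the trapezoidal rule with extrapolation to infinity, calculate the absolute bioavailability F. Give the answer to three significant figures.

F = 0.568

Trapezoidal AUC_0→5 (intramuscular injection):
  [0→1]: (0.00+20.72)/2 × 1 = 10.36
  [1→2]: (20.72+18.08)/2 × 1 = 19.4
  [2→3.5]: (18.08+11.20)/2 × 1.5 = 21.96
  [3.5→5]: (11.20+6.61)/2 × 1.5 = 13.3575
  Sum = 65.0775 mcg/mL·hr
Tail: C_last/k_e = 6.61/0.356 = 18.567
AUC_0→∞ (intramuscular injection) = 65.0775 + 18.567 = 83.6445 mcg/mL·hr
F = (AUC_ev/D_ev)/(AUC_iv/D_iv) = (83.6445/600)/(36.8/150) = 0.1394075/0.245333 = 0.5682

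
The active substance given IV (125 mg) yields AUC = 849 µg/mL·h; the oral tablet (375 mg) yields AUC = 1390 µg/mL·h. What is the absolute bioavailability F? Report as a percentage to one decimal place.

F = 54.6%

F = (AUC_ev / D_ev) / (AUC_iv / D_iv)
  = (1390/375) / (849/125)
  = 3.70667 / 6.792 = 0.5457
  = 54.57%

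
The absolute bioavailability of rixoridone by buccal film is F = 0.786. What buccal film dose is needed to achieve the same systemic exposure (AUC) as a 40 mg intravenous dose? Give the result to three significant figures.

D_buccal = 50.9 mg

For equal systemic exposure: F × D_ev = D_iv
D_ev = D_iv / F = 40 / 0.786 = 50.8906 mg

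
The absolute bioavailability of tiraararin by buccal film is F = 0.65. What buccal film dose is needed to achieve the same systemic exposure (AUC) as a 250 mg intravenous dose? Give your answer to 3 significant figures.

For equal systemic exposure: F × D_ev = D_iv
D_ev = D_iv / F = 250 / 0.65 = 384.615 mg

D_buccal = 385 mg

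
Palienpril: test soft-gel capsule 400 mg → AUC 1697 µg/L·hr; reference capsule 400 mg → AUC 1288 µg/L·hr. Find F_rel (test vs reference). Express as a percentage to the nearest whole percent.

F_rel = (AUC_test/D_test) / (AUC_ref/D_ref)
      = (1697/400) / (1288/400)
      = 4.2425 / 3.22 = 1.3175 = 131.75%

F_rel = 132%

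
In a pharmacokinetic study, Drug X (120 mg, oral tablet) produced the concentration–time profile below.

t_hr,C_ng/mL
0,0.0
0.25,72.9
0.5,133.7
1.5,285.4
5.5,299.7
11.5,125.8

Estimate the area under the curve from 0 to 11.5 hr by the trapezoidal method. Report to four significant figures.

Trapezoidal AUC_0→11.5:
  [0→0.25]: (0.0+72.9)/2 × 0.25 = 9.1125
  [0.25→0.5]: (72.9+133.7)/2 × 0.25 = 25.825
  [0.5→1.5]: (133.7+285.4)/2 × 1 = 209.55
  [1.5→5.5]: (285.4+299.7)/2 × 4 = 1170.2
  [5.5→11.5]: (299.7+125.8)/2 × 6 = 1276.5
  Sum = 2691.1875 ng/mL·hr

AUC = 2691 ng/mL·hr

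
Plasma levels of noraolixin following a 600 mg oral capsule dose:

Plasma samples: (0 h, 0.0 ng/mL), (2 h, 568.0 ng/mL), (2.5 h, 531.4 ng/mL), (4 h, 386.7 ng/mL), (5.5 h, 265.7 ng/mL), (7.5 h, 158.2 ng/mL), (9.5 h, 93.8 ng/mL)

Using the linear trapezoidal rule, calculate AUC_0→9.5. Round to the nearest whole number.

AUC = 2697 ng/mL·h

Trapezoidal AUC_0→9.5:
  [0→2]: (0.0+568.0)/2 × 2 = 568.0
  [2→2.5]: (568.0+531.4)/2 × 0.5 = 274.85
  [2.5→4]: (531.4+386.7)/2 × 1.5 = 688.575
  [4→5.5]: (386.7+265.7)/2 × 1.5 = 489.3
  [5.5→7.5]: (265.7+158.2)/2 × 2 = 423.9
  [7.5→9.5]: (158.2+93.8)/2 × 2 = 252.0
  Sum = 2696.625 ng/mL·h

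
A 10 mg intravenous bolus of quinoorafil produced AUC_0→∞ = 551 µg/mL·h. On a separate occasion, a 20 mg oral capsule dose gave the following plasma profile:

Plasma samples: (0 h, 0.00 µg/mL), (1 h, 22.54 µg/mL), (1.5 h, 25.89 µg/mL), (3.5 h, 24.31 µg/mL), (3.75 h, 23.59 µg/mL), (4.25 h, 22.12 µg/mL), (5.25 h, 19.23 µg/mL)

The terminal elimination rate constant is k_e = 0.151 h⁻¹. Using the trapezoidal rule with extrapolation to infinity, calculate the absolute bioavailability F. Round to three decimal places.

F = 0.217

Trapezoidal AUC_0→5.25 (oral capsule):
  [0→1]: (0.00+22.54)/2 × 1 = 11.27
  [1→1.5]: (22.54+25.89)/2 × 0.5 = 12.1075
  [1.5→3.5]: (25.89+24.31)/2 × 2 = 50.2
  [3.5→3.75]: (24.31+23.59)/2 × 0.25 = 5.9875
  [3.75→4.25]: (23.59+22.12)/2 × 0.5 = 11.4275
  [4.25→5.25]: (22.12+19.23)/2 × 1 = 20.675
  Sum = 111.6675 µg/mL·h
Tail: C_last/k_e = 19.23/0.151 = 127.351
AUC_0→∞ (oral capsule) = 111.6675 + 127.351 = 239.0185 µg/mL·h
F = (AUC_ev/D_ev)/(AUC_iv/D_iv) = (239.0185/20)/(551/10) = 11.950925/55.1 = 0.2169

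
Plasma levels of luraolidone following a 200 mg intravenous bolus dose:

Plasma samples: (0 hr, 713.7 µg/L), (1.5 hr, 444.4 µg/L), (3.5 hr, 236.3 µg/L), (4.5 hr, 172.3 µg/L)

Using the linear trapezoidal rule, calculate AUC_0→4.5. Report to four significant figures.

AUC = 1754 µg/L·hr

Trapezoidal AUC_0→4.5:
  [0→1.5]: (713.7+444.4)/2 × 1.5 = 868.575
  [1.5→3.5]: (444.4+236.3)/2 × 2 = 680.7
  [3.5→4.5]: (236.3+172.3)/2 × 1 = 204.3
  Sum = 1753.575 µg/L·hr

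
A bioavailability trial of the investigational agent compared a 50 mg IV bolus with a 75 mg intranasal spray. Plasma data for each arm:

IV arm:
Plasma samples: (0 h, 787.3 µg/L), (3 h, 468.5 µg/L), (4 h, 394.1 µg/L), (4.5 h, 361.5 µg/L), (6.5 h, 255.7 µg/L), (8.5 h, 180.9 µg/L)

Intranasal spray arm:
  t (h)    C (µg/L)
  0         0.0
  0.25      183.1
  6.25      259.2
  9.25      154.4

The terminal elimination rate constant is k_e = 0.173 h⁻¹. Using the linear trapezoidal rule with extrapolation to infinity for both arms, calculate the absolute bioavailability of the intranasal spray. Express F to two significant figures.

F = 0.41

Trapezoidal AUC_0→8.5 (IV):
  [0→3]: (787.3+468.5)/2 × 3 = 1883.7
  [3→4]: (468.5+394.1)/2 × 1 = 431.3
  [4→4.5]: (394.1+361.5)/2 × 0.5 = 188.9
  [4.5→6.5]: (361.5+255.7)/2 × 2 = 617.2
  [6.5→8.5]: (255.7+180.9)/2 × 2 = 436.6
  Sum = 3557.7 µg/L·h
IV tail: 180.9/0.173 = 1045.665; AUC_iv,0→∞ = 3557.7 + 1045.665 = 4603.365 µg/L·h
Trapezoidal AUC_0→9.25 (intranasal spray):
  [0→0.25]: (0.0+183.1)/2 × 0.25 = 22.8875
  [0.25→6.25]: (183.1+259.2)/2 × 6 = 1326.9
  [6.25→9.25]: (259.2+154.4)/2 × 3 = 620.4
  Sum = 1970.1875 µg/L·h
intranasal spray tail: 154.4/0.173 = 892.486; AUC_ev,0→∞ = 1970.1875 + 892.486 = 2862.6735 µg/L·h
F = (AUC_ev/D_ev)/(AUC_iv/D_iv) = (2862.6735/75)/(4603.365/50) = 38.16898/92.0673 = 0.4146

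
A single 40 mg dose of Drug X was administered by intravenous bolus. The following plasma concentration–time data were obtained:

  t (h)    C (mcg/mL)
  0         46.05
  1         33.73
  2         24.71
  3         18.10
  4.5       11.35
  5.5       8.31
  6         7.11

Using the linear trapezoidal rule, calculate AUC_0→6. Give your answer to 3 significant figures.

Trapezoidal AUC_0→6:
  [0→1]: (46.05+33.73)/2 × 1 = 39.89
  [1→2]: (33.73+24.71)/2 × 1 = 29.22
  [2→3]: (24.71+18.10)/2 × 1 = 21.405
  [3→4.5]: (18.10+11.35)/2 × 1.5 = 22.0875
  [4.5→5.5]: (11.35+8.31)/2 × 1 = 9.83
  [5.5→6]: (8.31+7.11)/2 × 0.5 = 3.855
  Sum = 126.2875 mcg/mL·h

AUC = 126 mcg/mL·h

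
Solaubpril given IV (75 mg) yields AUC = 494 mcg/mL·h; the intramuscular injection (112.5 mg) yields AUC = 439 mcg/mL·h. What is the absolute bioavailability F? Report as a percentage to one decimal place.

F = (AUC_ev / D_ev) / (AUC_iv / D_iv)
  = (439/112.5) / (494/75)
  = 3.90222 / 6.58667 = 0.5924
  = 59.24%

F = 59.2%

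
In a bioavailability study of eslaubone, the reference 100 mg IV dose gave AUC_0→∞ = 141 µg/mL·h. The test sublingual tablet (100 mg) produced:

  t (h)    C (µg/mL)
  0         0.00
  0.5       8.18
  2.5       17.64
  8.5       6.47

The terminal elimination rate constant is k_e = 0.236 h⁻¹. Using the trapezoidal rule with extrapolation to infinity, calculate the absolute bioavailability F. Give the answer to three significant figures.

F = 0.905

Trapezoidal AUC_0→8.5 (sublingual tablet):
  [0→0.5]: (0.00+8.18)/2 × 0.5 = 2.045
  [0.5→2.5]: (8.18+17.64)/2 × 2 = 25.82
  [2.5→8.5]: (17.64+6.47)/2 × 6 = 72.33
  Sum = 100.195 µg/mL·h
Tail: C_last/k_e = 6.47/0.236 = 27.415
AUC_0→∞ (sublingual tablet) = 100.195 + 27.415 = 127.61 µg/mL·h
F = (AUC_ev/D_ev)/(AUC_iv/D_iv) = (127.61/100)/(141/100) = 1.2761/1.41 = 0.9050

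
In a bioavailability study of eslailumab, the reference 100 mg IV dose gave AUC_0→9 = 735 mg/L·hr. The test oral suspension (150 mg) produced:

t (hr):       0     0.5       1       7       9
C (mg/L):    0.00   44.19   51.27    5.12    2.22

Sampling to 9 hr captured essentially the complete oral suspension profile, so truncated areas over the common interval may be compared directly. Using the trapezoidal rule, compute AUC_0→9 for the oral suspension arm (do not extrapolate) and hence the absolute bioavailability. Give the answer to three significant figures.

F = 0.192

Trapezoidal AUC_0→9 (oral suspension):
  [0→0.5]: (0.00+44.19)/2 × 0.5 = 11.0475
  [0.5→1]: (44.19+51.27)/2 × 0.5 = 23.865
  [1→7]: (51.27+5.12)/2 × 6 = 169.17
  [7→9]: (5.12+2.22)/2 × 2 = 7.34
  Sum = 211.4225 mg/L·hr
F = (AUC_ev/D_ev)/(AUC_iv/D_iv) = (211.4225/150)/(735/100) = 1.40948/7.35 = 0.1918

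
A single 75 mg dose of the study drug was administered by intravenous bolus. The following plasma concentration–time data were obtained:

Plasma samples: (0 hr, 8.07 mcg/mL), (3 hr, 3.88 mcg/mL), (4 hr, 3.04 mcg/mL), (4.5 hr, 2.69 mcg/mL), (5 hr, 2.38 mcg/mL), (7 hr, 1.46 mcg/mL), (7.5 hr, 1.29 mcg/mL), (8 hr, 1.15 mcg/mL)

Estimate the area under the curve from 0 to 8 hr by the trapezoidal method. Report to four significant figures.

AUC = 29.22 mcg/mL·hr

Trapezoidal AUC_0→8:
  [0→3]: (8.07+3.88)/2 × 3 = 17.925
  [3→4]: (3.88+3.04)/2 × 1 = 3.46
  [4→4.5]: (3.04+2.69)/2 × 0.5 = 1.4325
  [4.5→5]: (2.69+2.38)/2 × 0.5 = 1.2675
  [5→7]: (2.38+1.46)/2 × 2 = 3.84
  [7→7.5]: (1.46+1.29)/2 × 0.5 = 0.6875
  [7.5→8]: (1.29+1.15)/2 × 0.5 = 0.61
  Sum = 29.2225 mcg/mL·hr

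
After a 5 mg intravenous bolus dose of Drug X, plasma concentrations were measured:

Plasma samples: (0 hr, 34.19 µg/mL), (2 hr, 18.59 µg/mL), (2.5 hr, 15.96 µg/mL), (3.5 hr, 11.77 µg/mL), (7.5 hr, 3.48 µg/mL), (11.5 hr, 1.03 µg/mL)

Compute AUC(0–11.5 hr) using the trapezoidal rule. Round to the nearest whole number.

AUC = 115 µg/mL·hr

Trapezoidal AUC_0→11.5:
  [0→2]: (34.19+18.59)/2 × 2 = 52.78
  [2→2.5]: (18.59+15.96)/2 × 0.5 = 8.6375
  [2.5→3.5]: (15.96+11.77)/2 × 1 = 13.865
  [3.5→7.5]: (11.77+3.48)/2 × 4 = 30.5
  [7.5→11.5]: (3.48+1.03)/2 × 4 = 9.02
  Sum = 114.8025 µg/mL·hr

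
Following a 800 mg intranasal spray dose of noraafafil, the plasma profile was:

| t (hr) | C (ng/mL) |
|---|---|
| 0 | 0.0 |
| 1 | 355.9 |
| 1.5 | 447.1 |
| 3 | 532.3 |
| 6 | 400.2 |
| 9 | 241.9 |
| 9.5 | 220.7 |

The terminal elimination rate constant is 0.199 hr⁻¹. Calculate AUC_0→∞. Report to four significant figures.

Trapezoidal AUC_0→9.5:
  [0→1]: (0.0+355.9)/2 × 1 = 177.95
  [1→1.5]: (355.9+447.1)/2 × 0.5 = 200.75
  [1.5→3]: (447.1+532.3)/2 × 1.5 = 734.55
  [3→6]: (532.3+400.2)/2 × 3 = 1398.75
  [6→9]: (400.2+241.9)/2 × 3 = 963.15
  [9→9.5]: (241.9+220.7)/2 × 0.5 = 115.65
  Sum = 3590.8 ng/mL·hr
Extrapolated tail: C_last / k_e = 220.7 / 0.199 = 1109.045
AUC_0→∞ = 3590.8 + 1109.045 = 4699.845 ng/mL·hr

AUC = 4700 ng/mL·hr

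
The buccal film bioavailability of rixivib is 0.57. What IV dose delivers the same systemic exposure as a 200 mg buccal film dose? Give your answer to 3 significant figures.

Systemic exposure from an extravascular dose = F × D_ev, so the equivalent IV dose is F × D_ev.
D_iv = F × D_ev = 0.57 × 200 = 114 mg

D_iv = 114 mg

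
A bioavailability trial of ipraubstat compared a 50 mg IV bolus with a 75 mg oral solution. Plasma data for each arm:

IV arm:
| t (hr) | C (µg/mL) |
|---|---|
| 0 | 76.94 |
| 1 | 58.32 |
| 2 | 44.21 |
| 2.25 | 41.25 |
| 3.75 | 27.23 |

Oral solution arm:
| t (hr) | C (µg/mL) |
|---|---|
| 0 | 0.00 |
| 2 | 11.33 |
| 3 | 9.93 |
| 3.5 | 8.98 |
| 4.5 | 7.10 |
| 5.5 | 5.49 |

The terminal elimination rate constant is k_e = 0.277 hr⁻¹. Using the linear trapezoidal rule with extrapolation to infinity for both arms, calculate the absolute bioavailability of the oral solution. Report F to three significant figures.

Trapezoidal AUC_0→3.75 (IV):
  [0→1]: (76.94+58.32)/2 × 1 = 67.63
  [1→2]: (58.32+44.21)/2 × 1 = 51.265
  [2→2.25]: (44.21+41.25)/2 × 0.25 = 10.6825
  [2.25→3.75]: (41.25+27.23)/2 × 1.5 = 51.36
  Sum = 180.9375 µg/mL·hr
IV tail: 27.23/0.277 = 98.303; AUC_iv,0→∞ = 180.9375 + 98.303 = 279.2405 µg/mL·hr
Trapezoidal AUC_0→5.5 (oral solution):
  [0→2]: (0.00+11.33)/2 × 2 = 11.33
  [2→3]: (11.33+9.93)/2 × 1 = 10.63
  [3→3.5]: (9.93+8.98)/2 × 0.5 = 4.7275
  [3.5→4.5]: (8.98+7.10)/2 × 1 = 8.04
  [4.5→5.5]: (7.10+5.49)/2 × 1 = 6.295
  Sum = 41.0225 µg/mL·hr
oral solution tail: 5.49/0.277 = 19.819; AUC_ev,0→∞ = 41.0225 + 19.819 = 60.8415 µg/mL·hr
F = (AUC_ev/D_ev)/(AUC_iv/D_iv) = (60.8415/75)/(279.2405/50) = 0.81122/5.58481 = 0.1453

F = 0.145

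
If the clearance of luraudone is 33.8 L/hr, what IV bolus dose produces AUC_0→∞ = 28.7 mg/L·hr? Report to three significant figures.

Dose_iv = CL × AUC_0→∞
     = 33.8 × 28.7 = 970.06 mg

Dose = 970 mg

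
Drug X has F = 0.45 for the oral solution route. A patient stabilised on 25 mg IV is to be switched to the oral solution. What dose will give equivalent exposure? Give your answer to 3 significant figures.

For equal systemic exposure: F × D_ev = D_iv
D_ev = D_iv / F = 25 / 0.45 = 55.5556 mg

D_oral = 55.6 mg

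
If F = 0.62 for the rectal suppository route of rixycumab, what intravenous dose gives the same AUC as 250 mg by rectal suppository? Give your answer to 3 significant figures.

Systemic exposure from an extravascular dose = F × D_ev, so the equivalent IV dose is F × D_ev.
D_iv = F × D_ev = 0.62 × 250 = 155 mg

D_iv = 155 mg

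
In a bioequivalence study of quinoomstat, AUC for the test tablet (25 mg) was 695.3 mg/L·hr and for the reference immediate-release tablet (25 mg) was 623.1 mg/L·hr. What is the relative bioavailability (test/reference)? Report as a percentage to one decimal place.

F_rel = 111.6%

F_rel = (AUC_test/D_test) / (AUC_ref/D_ref)
      = (695.3/25) / (623.1/25)
      = 27.812 / 24.924 = 1.1159 = 111.59%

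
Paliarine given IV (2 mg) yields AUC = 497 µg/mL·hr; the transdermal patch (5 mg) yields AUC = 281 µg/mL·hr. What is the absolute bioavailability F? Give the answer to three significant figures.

F = (AUC_ev / D_ev) / (AUC_iv / D_iv)
  = (281/5) / (497/2)
  = 56.2 / 248.5 = 0.2262

F = 0.226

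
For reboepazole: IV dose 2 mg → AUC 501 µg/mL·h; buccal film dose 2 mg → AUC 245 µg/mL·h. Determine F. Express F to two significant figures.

F = (AUC_ev / D_ev) / (AUC_iv / D_iv)
  = (245/2) / (501/2)
  = 122.5 / 250.5 = 0.4890

F = 0.49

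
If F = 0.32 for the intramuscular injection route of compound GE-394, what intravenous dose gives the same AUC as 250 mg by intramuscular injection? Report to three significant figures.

D_iv = 80.0 mg

Systemic exposure from an extravascular dose = F × D_ev, so the equivalent IV dose is F × D_ev.
D_iv = F × D_ev = 0.32 × 250 = 80 mg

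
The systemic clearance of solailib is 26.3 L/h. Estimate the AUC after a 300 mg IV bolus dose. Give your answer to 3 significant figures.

AUC = 11.4 mg/L·h

AUC_0→∞ = Dose_iv / CL
        = 300 / 26.3 = 11.4068 mg/L·h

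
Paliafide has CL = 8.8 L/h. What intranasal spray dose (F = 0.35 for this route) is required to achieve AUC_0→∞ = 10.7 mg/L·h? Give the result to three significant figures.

Dose = CL × AUC_0→∞ / F
     = 8.8 × 10.7 / 0.35 = 269.029 mg

Dose = 269 mg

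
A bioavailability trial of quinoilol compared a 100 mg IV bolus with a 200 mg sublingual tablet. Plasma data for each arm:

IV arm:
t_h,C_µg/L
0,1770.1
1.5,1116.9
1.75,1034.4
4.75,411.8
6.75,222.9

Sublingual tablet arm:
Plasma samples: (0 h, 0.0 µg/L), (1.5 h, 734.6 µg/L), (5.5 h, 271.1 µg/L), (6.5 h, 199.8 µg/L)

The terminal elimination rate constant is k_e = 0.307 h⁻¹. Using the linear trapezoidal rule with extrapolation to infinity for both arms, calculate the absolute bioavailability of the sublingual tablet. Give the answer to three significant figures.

Trapezoidal AUC_0→6.75 (IV):
  [0→1.5]: (1770.1+1116.9)/2 × 1.5 = 2165.25
  [1.5→1.75]: (1116.9+1034.4)/2 × 0.25 = 268.9125
  [1.75→4.75]: (1034.4+411.8)/2 × 3 = 2169.3
  [4.75→6.75]: (411.8+222.9)/2 × 2 = 634.7
  Sum = 5238.1625 µg/L·h
IV tail: 222.9/0.307 = 726.059; AUC_iv,0→∞ = 5238.1625 + 726.059 = 5964.2215 µg/L·h
Trapezoidal AUC_0→6.5 (sublingual tablet):
  [0→1.5]: (0.0+734.6)/2 × 1.5 = 550.95
  [1.5→5.5]: (734.6+271.1)/2 × 4 = 2011.4
  [5.5→6.5]: (271.1+199.8)/2 × 1 = 235.45
  Sum = 2797.8 µg/L·h
sublingual tablet tail: 199.8/0.307 = 650.814; AUC_ev,0→∞ = 2797.8 + 650.814 = 3448.614 µg/L·h
F = (AUC_ev/D_ev)/(AUC_iv/D_iv) = (3448.614/200)/(5964.2215/100) = 17.24307/59.642215 = 0.2891

F = 0.289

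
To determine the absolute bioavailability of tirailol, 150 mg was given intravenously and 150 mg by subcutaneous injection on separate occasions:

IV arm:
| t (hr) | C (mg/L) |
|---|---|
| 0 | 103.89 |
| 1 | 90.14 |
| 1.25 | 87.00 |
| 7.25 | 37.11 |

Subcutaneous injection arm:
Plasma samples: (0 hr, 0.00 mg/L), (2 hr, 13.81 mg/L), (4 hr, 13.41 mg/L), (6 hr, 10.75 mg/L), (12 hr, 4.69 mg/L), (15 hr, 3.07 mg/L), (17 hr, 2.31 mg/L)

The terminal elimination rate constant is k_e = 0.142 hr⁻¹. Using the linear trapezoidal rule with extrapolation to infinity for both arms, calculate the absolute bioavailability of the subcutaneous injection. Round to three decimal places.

F = 0.192

Trapezoidal AUC_0→7.25 (IV):
  [0→1]: (103.89+90.14)/2 × 1 = 97.015
  [1→1.25]: (90.14+87.00)/2 × 0.25 = 22.1425
  [1.25→7.25]: (87.00+37.11)/2 × 6 = 372.33
  Sum = 491.4875 mg/L·hr
IV tail: 37.11/0.142 = 261.338; AUC_iv,0→∞ = 491.4875 + 261.338 = 752.8255 mg/L·hr
Trapezoidal AUC_0→17 (subcutaneous injection):
  [0→2]: (0.00+13.81)/2 × 2 = 13.81
  [2→4]: (13.81+13.41)/2 × 2 = 27.22
  [4→6]: (13.41+10.75)/2 × 2 = 24.16
  [6→12]: (10.75+4.69)/2 × 6 = 46.32
  [12→15]: (4.69+3.07)/2 × 3 = 11.64
  [15→17]: (3.07+2.31)/2 × 2 = 5.38
  Sum = 128.53 mg/L·hr
subcutaneous injection tail: 2.31/0.142 = 16.268; AUC_ev,0→∞ = 128.53 + 16.268 = 144.798 mg/L·hr
F = (AUC_ev/D_ev)/(AUC_iv/D_iv) = (144.798/150)/(752.8255/150) = 0.96532/5.01884 = 0.1923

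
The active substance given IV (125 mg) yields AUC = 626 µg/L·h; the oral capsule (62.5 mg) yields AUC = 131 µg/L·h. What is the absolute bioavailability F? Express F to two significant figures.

F = 0.42

F = (AUC_ev / D_ev) / (AUC_iv / D_iv)
  = (131/62.5) / (626/125)
  = 2.096 / 5.008 = 0.4185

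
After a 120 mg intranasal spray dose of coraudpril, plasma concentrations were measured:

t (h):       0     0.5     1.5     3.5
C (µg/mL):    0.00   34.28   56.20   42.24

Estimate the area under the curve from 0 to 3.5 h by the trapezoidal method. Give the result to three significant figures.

Trapezoidal AUC_0→3.5:
  [0→0.5]: (0.00+34.28)/2 × 0.5 = 8.57
  [0.5→1.5]: (34.28+56.20)/2 × 1 = 45.24
  [1.5→3.5]: (56.20+42.24)/2 × 2 = 98.44
  Sum = 152.25 µg/mL·h

AUC = 152 µg/mL·h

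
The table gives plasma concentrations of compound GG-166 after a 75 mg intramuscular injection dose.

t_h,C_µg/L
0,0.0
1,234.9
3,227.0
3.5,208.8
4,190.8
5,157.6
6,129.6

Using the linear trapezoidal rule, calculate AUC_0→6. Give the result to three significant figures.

Trapezoidal AUC_0→6:
  [0→1]: (0.0+234.9)/2 × 1 = 117.45
  [1→3]: (234.9+227.0)/2 × 2 = 461.9
  [3→3.5]: (227.0+208.8)/2 × 0.5 = 108.95
  [3.5→4]: (208.8+190.8)/2 × 0.5 = 99.9
  [4→5]: (190.8+157.6)/2 × 1 = 174.2
  [5→6]: (157.6+129.6)/2 × 1 = 143.6
  Sum = 1106.0 µg/L·h

AUC = 1110 µg/L·h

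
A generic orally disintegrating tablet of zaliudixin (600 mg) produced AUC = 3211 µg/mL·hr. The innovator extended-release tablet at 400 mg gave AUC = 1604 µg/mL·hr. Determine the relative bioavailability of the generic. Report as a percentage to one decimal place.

F_rel = (AUC_test/D_test) / (AUC_ref/D_ref)
      = (3211/600) / (1604/400)
      = 5.35167 / 4.01 = 1.3346 = 133.46%

F_rel = 133.5%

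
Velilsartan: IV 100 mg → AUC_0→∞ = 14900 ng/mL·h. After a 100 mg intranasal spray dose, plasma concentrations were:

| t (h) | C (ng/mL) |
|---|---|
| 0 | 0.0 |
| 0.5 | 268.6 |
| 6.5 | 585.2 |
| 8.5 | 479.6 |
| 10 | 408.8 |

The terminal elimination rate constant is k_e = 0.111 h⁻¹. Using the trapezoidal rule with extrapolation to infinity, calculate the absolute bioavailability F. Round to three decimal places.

F = 0.540

Trapezoidal AUC_0→10 (intranasal spray):
  [0→0.5]: (0.0+268.6)/2 × 0.5 = 67.15
  [0.5→6.5]: (268.6+585.2)/2 × 6 = 2561.4
  [6.5→8.5]: (585.2+479.6)/2 × 2 = 1064.8
  [8.5→10]: (479.6+408.8)/2 × 1.5 = 666.3
  Sum = 4359.65 ng/mL·h
Tail: C_last/k_e = 408.8/0.111 = 3682.883
AUC_0→∞ (intranasal spray) = 4359.65 + 3682.883 = 8042.533 ng/mL·h
F = (AUC_ev/D_ev)/(AUC_iv/D_iv) = (8042.533/100)/(14900/100) = 80.42533/149 = 0.5398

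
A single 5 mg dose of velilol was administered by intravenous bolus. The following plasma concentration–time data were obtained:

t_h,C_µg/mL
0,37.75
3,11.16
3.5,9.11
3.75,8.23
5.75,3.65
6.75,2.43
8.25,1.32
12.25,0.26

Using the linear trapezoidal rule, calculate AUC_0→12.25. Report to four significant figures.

Trapezoidal AUC_0→12.25:
  [0→3]: (37.75+11.16)/2 × 3 = 73.365
  [3→3.5]: (11.16+9.11)/2 × 0.5 = 5.0675
  [3.5→3.75]: (9.11+8.23)/2 × 0.25 = 2.1675
  [3.75→5.75]: (8.23+3.65)/2 × 2 = 11.88
  [5.75→6.75]: (3.65+2.43)/2 × 1 = 3.04
  [6.75→8.25]: (2.43+1.32)/2 × 1.5 = 2.8125
  [8.25→12.25]: (1.32+0.26)/2 × 4 = 3.16
  Sum = 101.4925 µg/mL·h

AUC = 101.5 µg/mL·h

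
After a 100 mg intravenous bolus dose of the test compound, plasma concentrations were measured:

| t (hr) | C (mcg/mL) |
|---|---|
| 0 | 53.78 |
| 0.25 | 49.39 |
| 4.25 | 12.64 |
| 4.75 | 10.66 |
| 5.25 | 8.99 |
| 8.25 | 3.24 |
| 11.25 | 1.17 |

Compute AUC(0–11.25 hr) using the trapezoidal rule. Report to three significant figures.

AUC = 173 mcg/mL·hr

Trapezoidal AUC_0→11.25:
  [0→0.25]: (53.78+49.39)/2 × 0.25 = 12.89625
  [0.25→4.25]: (49.39+12.64)/2 × 4 = 124.06
  [4.25→4.75]: (12.64+10.66)/2 × 0.5 = 5.825
  [4.75→5.25]: (10.66+8.99)/2 × 0.5 = 4.9125
  [5.25→8.25]: (8.99+3.24)/2 × 3 = 18.345
  [8.25→11.25]: (3.24+1.17)/2 × 3 = 6.615
  Sum = 172.65375 mcg/mL·hr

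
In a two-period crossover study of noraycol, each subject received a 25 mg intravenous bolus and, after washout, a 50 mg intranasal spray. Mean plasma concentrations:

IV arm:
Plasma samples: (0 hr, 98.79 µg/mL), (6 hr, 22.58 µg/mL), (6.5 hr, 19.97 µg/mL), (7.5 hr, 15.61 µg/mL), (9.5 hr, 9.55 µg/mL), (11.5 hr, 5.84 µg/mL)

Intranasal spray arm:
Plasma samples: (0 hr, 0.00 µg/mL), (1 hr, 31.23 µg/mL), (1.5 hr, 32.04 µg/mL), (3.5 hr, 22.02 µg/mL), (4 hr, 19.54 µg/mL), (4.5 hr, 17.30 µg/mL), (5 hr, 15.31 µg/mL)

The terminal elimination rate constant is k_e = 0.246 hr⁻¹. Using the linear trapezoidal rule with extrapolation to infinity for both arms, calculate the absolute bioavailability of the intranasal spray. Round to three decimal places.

F = 0.192

Trapezoidal AUC_0→11.5 (IV):
  [0→6]: (98.79+22.58)/2 × 6 = 364.11
  [6→6.5]: (22.58+19.97)/2 × 0.5 = 10.6375
  [6.5→7.5]: (19.97+15.61)/2 × 1 = 17.79
  [7.5→9.5]: (15.61+9.55)/2 × 2 = 25.16
  [9.5→11.5]: (9.55+5.84)/2 × 2 = 15.39
  Sum = 433.0875 µg/mL·hr
IV tail: 5.84/0.246 = 23.740; AUC_iv,0→∞ = 433.0875 + 23.740 = 456.8275 µg/mL·hr
Trapezoidal AUC_0→5 (intranasal spray):
  [0→1]: (0.00+31.23)/2 × 1 = 15.615
  [1→1.5]: (31.23+32.04)/2 × 0.5 = 15.8175
  [1.5→3.5]: (32.04+22.02)/2 × 2 = 54.06
  [3.5→4]: (22.02+19.54)/2 × 0.5 = 10.39
  [4→4.5]: (19.54+17.30)/2 × 0.5 = 9.21
  [4.5→5]: (17.30+15.31)/2 × 0.5 = 8.1525
  Sum = 113.245 µg/mL·hr
intranasal spray tail: 15.31/0.246 = 62.236; AUC_ev,0→∞ = 113.245 + 62.236 = 175.481 µg/mL·hr
F = (AUC_ev/D_ev)/(AUC_iv/D_iv) = (175.481/50)/(456.8275/25) = 3.50962/18.2731 = 0.1921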